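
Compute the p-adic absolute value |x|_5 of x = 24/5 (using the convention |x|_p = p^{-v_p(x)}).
|24/5|_5 = 5

Step 1 — compute v_5(x) by factoring powers of 5 out of the numerator and denominator: v_5(24/5) = -1. Step 2 — apply |x|_p = p^{-v_p(x)} = 5^{1} = 5.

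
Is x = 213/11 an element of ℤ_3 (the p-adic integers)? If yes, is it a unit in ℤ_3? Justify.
x ∈ ℤ_3 but not a unit; v_3(x) = 1 > 0

ℤ_3 = {x ∈ ℚ_3 : v_3(x) ≥ 0} and ℤ_3^× = {x ∈ ℤ_3 : v_3(x) = 0}. Here v_3(213/11) = v_3(num) − v_3(den) = 1; compare against these criteria.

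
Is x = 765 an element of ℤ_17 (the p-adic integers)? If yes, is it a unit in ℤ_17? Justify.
x ∈ ℤ_17 but not a unit; v_17(x) = 1 > 0

ℤ_17 = {x ∈ ℚ_17 : v_17(x) ≥ 0} and ℤ_17^× = {x ∈ ℤ_17 : v_17(x) = 0}. Here v_17(765) = v_17(num) − v_17(den) = 1; compare against these criteria.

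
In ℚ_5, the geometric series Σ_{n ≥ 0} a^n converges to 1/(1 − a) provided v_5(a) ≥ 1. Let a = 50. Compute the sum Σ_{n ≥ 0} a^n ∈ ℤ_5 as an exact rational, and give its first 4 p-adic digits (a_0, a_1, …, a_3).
Σ a^n = 1/(1 − a) = -1/49;  first 4 digits = (1, 0, 2, 0)

v_5(a) = 2 ≥ 1, so the series converges in ℤ_5 to 1/(1 − a) = 1/(1 − 50) = -1/49. Expand this rational in ℤ_5: compute digits iteratively via d_i = x_i mod 5, x_{i+1} = (x_i − d_i)/5. The first 4 digits are (1, 0, 2, 0).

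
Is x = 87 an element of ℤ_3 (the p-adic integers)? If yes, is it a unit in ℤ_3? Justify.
x ∈ ℤ_3 but not a unit; v_3(x) = 1 > 0

ℤ_3 = {x ∈ ℚ_3 : v_3(x) ≥ 0} and ℤ_3^× = {x ∈ ℤ_3 : v_3(x) = 0}. Here v_3(87) = v_3(num) − v_3(den) = 1; compare against these criteria.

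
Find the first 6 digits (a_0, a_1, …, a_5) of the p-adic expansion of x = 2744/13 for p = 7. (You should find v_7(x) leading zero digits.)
(a_0, …, a_5) = (0, 0, 0, 6, 3, 0)

v_7(2744/13) = 3, so a_0 = ... = a_2 = 0. Factor out: x = 7^3 · u with u = 8/13 a unit in ℤ_7. Expand u iteratively via a_{v+i} = u_i mod 7, u_{i+1} = (u_i − a_{v+i})/7:
  u_0 = 8/13;  a_3 = 6;  u_1 = (u_0 − 6)/7 = -10/13
  u_1 = -10/13;  a_4 = 3;  u_2 = (u_1 − 3)/7 = -7/13
  u_2 = -7/13;  a_5 = 0;  u_3 = (u_2 − 0)/7 = -1/13
Digits: (0, 0, 0, 6, 3, 0).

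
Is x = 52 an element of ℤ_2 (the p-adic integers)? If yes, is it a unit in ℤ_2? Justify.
x ∈ ℤ_2 but not a unit; v_2(x) = 2 > 0

ℤ_2 = {x ∈ ℚ_2 : v_2(x) ≥ 0} and ℤ_2^× = {x ∈ ℤ_2 : v_2(x) = 0}. Here v_2(52) = v_2(num) − v_2(den) = 2; compare against these criteria.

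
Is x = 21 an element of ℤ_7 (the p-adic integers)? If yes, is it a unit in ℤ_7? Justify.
x ∈ ℤ_7 but not a unit; v_7(x) = 1 > 0

ℤ_7 = {x ∈ ℚ_7 : v_7(x) ≥ 0} and ℤ_7^× = {x ∈ ℤ_7 : v_7(x) = 0}. Here v_7(21) = v_7(num) − v_7(den) = 1; compare against these criteria.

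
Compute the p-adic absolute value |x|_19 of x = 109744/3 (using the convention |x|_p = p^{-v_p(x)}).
|109744/3|_19 = 1/6859

Step 1 — compute v_19(x) by factoring powers of 19 out of the numerator and denominator: v_19(109744/3) = 3. Step 2 — apply |x|_p = p^{-v_p(x)} = 19^{-3} = 1/6859.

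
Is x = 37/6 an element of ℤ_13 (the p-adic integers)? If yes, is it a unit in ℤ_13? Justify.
x ∈ ℤ_13^× (unit); v_13(x) = 0

ℤ_13 = {x ∈ ℚ_13 : v_13(x) ≥ 0} and ℤ_13^× = {x ∈ ℤ_13 : v_13(x) = 0}. Here v_13(37/6) = v_13(num) − v_13(den) = 0; compare against these criteria.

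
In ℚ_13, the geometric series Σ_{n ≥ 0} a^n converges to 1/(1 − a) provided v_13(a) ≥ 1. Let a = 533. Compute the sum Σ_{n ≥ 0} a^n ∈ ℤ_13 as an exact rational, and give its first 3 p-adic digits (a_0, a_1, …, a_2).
Σ a^n = 1/(1 − a) = -1/532;  first 3 digits = (1, 2, 7)

v_13(a) = 1 ≥ 1, so the series converges in ℤ_13 to 1/(1 − a) = 1/(1 − 533) = -1/532. Expand this rational in ℤ_13: compute digits iteratively via d_i = x_i mod 13, x_{i+1} = (x_i − d_i)/13. The first 3 digits are (1, 2, 7).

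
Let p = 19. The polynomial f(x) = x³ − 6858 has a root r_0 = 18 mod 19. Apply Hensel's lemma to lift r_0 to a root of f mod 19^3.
r_2 = 6858 (mod 6859)

Hensel: r_{i+1} = r_i − f(r_i)/f′(r_i) mod 19^{i+2}, where f′(x) = 3x². Iterate:
  r_0 = 18 (mod 19)
  r_1 = 360 (mod 361)
  r_2 = 6858 (mod 6859)
Final: r = 6858 with f(r) ≡ 0 mod 19^3.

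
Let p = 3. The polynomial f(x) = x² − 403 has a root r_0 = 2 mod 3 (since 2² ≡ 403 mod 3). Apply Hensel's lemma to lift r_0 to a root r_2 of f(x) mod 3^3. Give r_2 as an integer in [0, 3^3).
r_2 = 5 (mod 27)

Hensel's recurrence: r_{i+1} = r_i − f(r_i)·(f′(r_i))^{-1} mod 3^{i+2}, with f′(x) = 2x. Iterate:
  r_0 = 2 (mod 3)
  r_1 = 5 (mod 9)
  r_2 = 5 (mod 27)
Final: r_2 = 5, and one checks f(r_2) ≡ 0 mod 3^3.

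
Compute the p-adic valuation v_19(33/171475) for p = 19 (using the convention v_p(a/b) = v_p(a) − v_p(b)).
v_19(33/171475) = -3

Factor powers of 19 from the numerator and denominator of the reduced fraction: 33 = 19^0 · 33 and 171475 = 19^3 · 25. Apply v_p(a/b) = v_p(a) − v_p(b): v_19(33/171475) = 0 − 3 = -3.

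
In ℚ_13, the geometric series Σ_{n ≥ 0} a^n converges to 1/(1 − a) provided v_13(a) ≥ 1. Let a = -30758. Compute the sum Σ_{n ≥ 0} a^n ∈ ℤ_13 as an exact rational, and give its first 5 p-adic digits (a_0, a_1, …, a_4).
Σ a^n = 1/(1 − a) = 1/30759;  first 5 digits = (1, 0, 0, 12, 11)

v_13(a) = 3 ≥ 1, so the series converges in ℤ_13 to 1/(1 − a) = 1/(1 − (-30758)) = 1/30759. Expand this rational in ℤ_13: compute digits iteratively via d_i = x_i mod 13, x_{i+1} = (x_i − d_i)/13. The first 5 digits are (1, 0, 0, 12, 11).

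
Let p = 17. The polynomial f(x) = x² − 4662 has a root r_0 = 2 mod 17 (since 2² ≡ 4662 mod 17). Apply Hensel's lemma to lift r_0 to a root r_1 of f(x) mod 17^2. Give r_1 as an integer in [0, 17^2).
r_1 = 155 (mod 289)

Hensel's recurrence: r_{i+1} = r_i − f(r_i)·(f′(r_i))^{-1} mod 17^{i+2}, with f′(x) = 2x. Iterate:
  r_0 = 2 (mod 17)
  r_1 = 155 (mod 289)
Final: r_1 = 155, and one checks f(r_1) ≡ 0 mod 17^2.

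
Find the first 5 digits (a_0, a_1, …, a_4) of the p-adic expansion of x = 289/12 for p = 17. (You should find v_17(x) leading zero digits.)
(a_0, …, a_4) = (0, 0, 10, 15, 9)

v_17(289/12) = 2, so a_0 = ... = a_1 = 0. Factor out: x = 17^2 · u with u = 1/12 a unit in ℤ_17. Expand u iteratively via a_{v+i} = u_i mod 17, u_{i+1} = (u_i − a_{v+i})/17:
  u_0 = 1/12;  a_2 = 10;  u_1 = (u_0 − 10)/17 = -7/12
  u_1 = -7/12;  a_3 = 15;  u_2 = (u_1 − 15)/17 = -11/12
  u_2 = -11/12;  a_4 = 9;  u_3 = (u_2 − 9)/17 = -7/12
Digits: (0, 0, 10, 15, 9).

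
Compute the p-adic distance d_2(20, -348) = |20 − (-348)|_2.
d_2(20, -348) = 1/16

Step 1 — x − y = 20 − (-348) = 368. Step 2 — v_2(368) = 4 (factor: 368 = (2^4 · 23); the sign does not affect v_p). Step 3 — |x − y|_2 = 2^{-4} = 1/16.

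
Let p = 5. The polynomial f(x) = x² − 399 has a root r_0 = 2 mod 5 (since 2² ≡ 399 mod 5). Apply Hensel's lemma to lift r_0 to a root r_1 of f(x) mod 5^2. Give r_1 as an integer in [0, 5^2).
r_1 = 7 (mod 25)

Hensel's recurrence: r_{i+1} = r_i − f(r_i)·(f′(r_i))^{-1} mod 5^{i+2}, with f′(x) = 2x. Iterate:
  r_0 = 2 (mod 5)
  r_1 = 7 (mod 25)
Final: r_1 = 7, and one checks f(r_1) ≡ 0 mod 5^2.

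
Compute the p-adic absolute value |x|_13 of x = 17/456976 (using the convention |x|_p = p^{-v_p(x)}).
|17/456976|_13 = 28561

Step 1 — compute v_13(x) by factoring powers of 13 out of the numerator and denominator: v_13(17/456976) = -4. Step 2 — apply |x|_p = p^{-v_p(x)} = 13^{4} = 28561.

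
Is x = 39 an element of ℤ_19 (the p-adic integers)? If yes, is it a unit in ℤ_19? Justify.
x ∈ ℤ_19^× (unit); v_19(x) = 0

ℤ_19 = {x ∈ ℚ_19 : v_19(x) ≥ 0} and ℤ_19^× = {x ∈ ℤ_19 : v_19(x) = 0}. Here v_19(39) = v_19(num) − v_19(den) = 0; compare against these criteria.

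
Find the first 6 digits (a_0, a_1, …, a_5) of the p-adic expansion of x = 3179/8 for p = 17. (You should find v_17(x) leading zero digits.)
(a_0, …, a_5) = (0, 0, 12, 10, 10, 10)

v_17(3179/8) = 2, so a_0 = ... = a_1 = 0. Factor out: x = 17^2 · u with u = 11/8 a unit in ℤ_17. Expand u iteratively via a_{v+i} = u_i mod 17, u_{i+1} = (u_i − a_{v+i})/17:
  u_0 = 11/8;  a_2 = 12;  u_1 = (u_0 − 12)/17 = -5/8
  u_1 = -5/8;  a_3 = 10;  u_2 = (u_1 − 10)/17 = -5/8
  u_2 = -5/8;  a_4 = 10;  u_3 = (u_2 − 10)/17 = -5/8
  u_3 = -5/8;  a_5 = 10;  u_4 = (u_3 − 10)/17 = -5/8
Digits: (0, 0, 12, 10, 10, 10).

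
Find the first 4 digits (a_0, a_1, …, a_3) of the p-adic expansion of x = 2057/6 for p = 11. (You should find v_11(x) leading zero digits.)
(a_0, …, a_3) = (0, 0, 1, 2)

v_11(2057/6) = 2, so a_0 = ... = a_1 = 0. Factor out: x = 11^2 · u with u = 17/6 a unit in ℤ_11. Expand u iteratively via a_{v+i} = u_i mod 11, u_{i+1} = (u_i − a_{v+i})/11:
  u_0 = 17/6;  a_2 = 1;  u_1 = (u_0 − 1)/11 = 1/6
  u_1 = 1/6;  a_3 = 2;  u_2 = (u_1 − 2)/11 = -1/6
Digits: (0, 0, 1, 2).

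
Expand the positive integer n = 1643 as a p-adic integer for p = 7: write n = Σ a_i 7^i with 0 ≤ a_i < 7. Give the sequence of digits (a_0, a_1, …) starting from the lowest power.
(a_0, a_1, …) = (5, 3, 5, 4)

Repeated division by 7 gives the digits low-to-high: 1643 = 5 + 3·7^1 + 5·7^2 + 4·7^3. Digit sequence: (5, 3, 5, 4).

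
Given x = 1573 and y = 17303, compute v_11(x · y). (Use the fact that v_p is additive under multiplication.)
v_11(27217619) = 5

v_p(x) = 2 (factor: 1573 = 11^2 · 13); v_p(y) = 3 (factor: 17303 = 11^3 · 13). Additivity: v_p(xy) = v_p(x) + v_p(y) = 2 + 3 = 5. (Direct check: xy = 27217619 = 11^5 · (169).)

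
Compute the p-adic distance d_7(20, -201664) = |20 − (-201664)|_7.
d_7(20, -201664) = 1/16807

Step 1 — x − y = 20 − (-201664) = 201684. Step 2 — v_7(201684) = 5 (factor: 201684 = (7^5 · 12); the sign does not affect v_p). Step 3 — |x − y|_7 = 7^{-5} = 1/16807.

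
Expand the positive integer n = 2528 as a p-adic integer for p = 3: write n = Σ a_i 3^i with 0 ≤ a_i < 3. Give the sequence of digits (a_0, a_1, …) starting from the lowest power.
(a_0, a_1, …) = (2, 2, 1, 0, 1, 1, 0, 1)

Repeated division by 3 gives the digits low-to-high: 2528 = 2 + 2·3^1 + 1·3^2 + 1·3^4 + 1·3^5 + 1·3^7. Digit sequence: (2, 2, 1, 0, 1, 1, 0, 1).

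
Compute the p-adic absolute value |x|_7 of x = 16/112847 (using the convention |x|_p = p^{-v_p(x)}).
|16/112847|_7 = 2401

Step 1 — compute v_7(x) by factoring powers of 7 out of the numerator and denominator: v_7(16/112847) = -4. Step 2 — apply |x|_p = p^{-v_p(x)} = 7^{4} = 2401.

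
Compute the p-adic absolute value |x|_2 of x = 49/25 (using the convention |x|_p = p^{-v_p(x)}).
|49/25|_2 = 1

Step 1 — compute v_2(x) by factoring powers of 2 out of the numerator and denominator: v_2(49/25) = 0. Step 2 — apply |x|_p = p^{-v_p(x)} = 2^{0} = 1.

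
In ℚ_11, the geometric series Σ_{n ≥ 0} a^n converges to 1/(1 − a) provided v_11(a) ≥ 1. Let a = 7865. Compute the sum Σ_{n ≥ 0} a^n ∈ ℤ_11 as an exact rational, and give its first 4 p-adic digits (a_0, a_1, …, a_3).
Σ a^n = 1/(1 − a) = -1/7864;  first 4 digits = (1, 0, 10, 5)

v_11(a) = 2 ≥ 1, so the series converges in ℤ_11 to 1/(1 − a) = 1/(1 − 7865) = -1/7864. Expand this rational in ℤ_11: compute digits iteratively via d_i = x_i mod 11, x_{i+1} = (x_i − d_i)/11. The first 4 digits are (1, 0, 10, 5).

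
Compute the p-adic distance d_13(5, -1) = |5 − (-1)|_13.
d_13(5, -1) = 1

Step 1 — x − y = 5 − (-1) = 6. Step 2 — v_13(6) = 0 (factor: 6 = (13^0 · 6); the sign does not affect v_p). Step 3 — |x − y|_13 = 13^{0} = 1.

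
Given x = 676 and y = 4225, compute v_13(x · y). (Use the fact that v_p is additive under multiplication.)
v_13(2856100) = 4

v_p(x) = 2 (factor: 676 = 13^2 · 4); v_p(y) = 2 (factor: 4225 = 13^2 · 25). Additivity: v_p(xy) = v_p(x) + v_p(y) = 2 + 2 = 4. (Direct check: xy = 2856100 = 13^4 · (100).)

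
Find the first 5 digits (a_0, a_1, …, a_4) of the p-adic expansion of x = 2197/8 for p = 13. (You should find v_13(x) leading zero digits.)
(a_0, …, a_4) = (0, 0, 0, 5, 11)

v_13(2197/8) = 3, so a_0 = ... = a_2 = 0. Factor out: x = 13^3 · u with u = 1/8 a unit in ℤ_13. Expand u iteratively via a_{v+i} = u_i mod 13, u_{i+1} = (u_i − a_{v+i})/13:
  u_0 = 1/8;  a_3 = 5;  u_1 = (u_0 − 5)/13 = -3/8
  u_1 = -3/8;  a_4 = 11;  u_2 = (u_1 − 11)/13 = -7/8
Digits: (0, 0, 0, 5, 11).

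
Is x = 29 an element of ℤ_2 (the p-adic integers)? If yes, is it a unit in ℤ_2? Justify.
x ∈ ℤ_2^× (unit); v_2(x) = 0

ℤ_2 = {x ∈ ℚ_2 : v_2(x) ≥ 0} and ℤ_2^× = {x ∈ ℤ_2 : v_2(x) = 0}. Here v_2(29) = v_2(num) − v_2(den) = 0; compare against these criteria.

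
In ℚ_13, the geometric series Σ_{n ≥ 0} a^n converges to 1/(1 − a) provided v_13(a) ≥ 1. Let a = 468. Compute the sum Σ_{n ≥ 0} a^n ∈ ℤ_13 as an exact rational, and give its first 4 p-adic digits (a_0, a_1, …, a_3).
Σ a^n = 1/(1 − a) = -1/467;  first 4 digits = (1, 10, 11, 7)

v_13(a) = 1 ≥ 1, so the series converges in ℤ_13 to 1/(1 − a) = 1/(1 − 468) = -1/467. Expand this rational in ℤ_13: compute digits iteratively via d_i = x_i mod 13, x_{i+1} = (x_i − d_i)/13. The first 4 digits are (1, 10, 11, 7).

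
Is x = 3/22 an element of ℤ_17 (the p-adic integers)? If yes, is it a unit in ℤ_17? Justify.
x ∈ ℤ_17^× (unit); v_17(x) = 0

ℤ_17 = {x ∈ ℚ_17 : v_17(x) ≥ 0} and ℤ_17^× = {x ∈ ℤ_17 : v_17(x) = 0}. Here v_17(3/22) = v_17(num) − v_17(den) = 0; compare against these criteria.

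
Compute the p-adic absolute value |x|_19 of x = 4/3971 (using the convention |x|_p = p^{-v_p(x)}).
|4/3971|_19 = 361

Step 1 — compute v_19(x) by factoring powers of 19 out of the numerator and denominator: v_19(4/3971) = -2. Step 2 — apply |x|_p = p^{-v_p(x)} = 19^{2} = 361.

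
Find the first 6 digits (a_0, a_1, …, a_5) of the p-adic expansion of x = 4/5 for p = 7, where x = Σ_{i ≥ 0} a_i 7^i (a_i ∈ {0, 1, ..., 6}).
(a_0, …, a_5) = (5, 5, 2, 1, 4, 5)

v_7(4/5) = 0 (numerator and denominator both coprime to 7), so x ∈ ℤ_7^×. Compute digits iteratively via a_i = x_i mod 7, x_{i+1} = (x_i − a_i)/7, with x_0 = x:
  x_0 = 4/5;  a_0 = 5;  x_1 = (x_0 − 5)/7 = -3/5
  x_1 = -3/5;  a_1 = 5;  x_2 = (x_1 − 5)/7 = -4/5
  x_2 = -4/5;  a_2 = 2;  x_3 = (x_2 − 2)/7 = -2/5
  x_3 = -2/5;  a_3 = 1;  x_4 = (x_3 − 1)/7 = -1/5
  x_4 = -1/5;  a_4 = 4;  x_5 = (x_4 − 4)/7 = -3/5
  x_5 = -3/5;  a_5 = 5;  x_6 = (x_5 − 5)/7 = -4/5
Digits: (5, 5, 2, 1, 4, 5).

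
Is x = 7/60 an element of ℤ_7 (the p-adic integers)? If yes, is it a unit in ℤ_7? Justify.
x ∈ ℤ_7 but not a unit; v_7(x) = 1 > 0

ℤ_7 = {x ∈ ℚ_7 : v_7(x) ≥ 0} and ℤ_7^× = {x ∈ ℤ_7 : v_7(x) = 0}. Here v_7(7/60) = v_7(num) − v_7(den) = 1; compare against these criteria.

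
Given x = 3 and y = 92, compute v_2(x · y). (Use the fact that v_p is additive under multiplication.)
v_2(276) = 2

v_p(x) = 0 (factor: 3 = 2^0 · 3); v_p(y) = 2 (factor: 92 = 2^2 · 23). Additivity: v_p(xy) = v_p(x) + v_p(y) = 0 + 2 = 2. (Direct check: xy = 276 = 2^2 · (69).)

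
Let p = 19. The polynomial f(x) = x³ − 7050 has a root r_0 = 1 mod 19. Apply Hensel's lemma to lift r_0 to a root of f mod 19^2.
r_1 = 305 (mod 361)

Hensel: r_{i+1} = r_i − f(r_i)/f′(r_i) mod 19^{i+2}, where f′(x) = 3x². Iterate:
  r_0 = 1 (mod 19)
  r_1 = 305 (mod 361)
Final: r = 305 with f(r) ≡ 0 mod 19^2.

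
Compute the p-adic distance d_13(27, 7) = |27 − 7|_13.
d_13(27, 7) = 1

Step 1 — x − y = 27 − 7 = 20. Step 2 — v_13(20) = 0 (factor: 20 = (13^0 · 20); the sign does not affect v_p). Step 3 — |x − y|_13 = 13^{0} = 1.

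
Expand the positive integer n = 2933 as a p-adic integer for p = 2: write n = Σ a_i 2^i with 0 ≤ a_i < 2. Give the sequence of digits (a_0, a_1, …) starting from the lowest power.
(a_0, a_1, …) = (1, 0, 1, 0, 1, 1, 1, 0, 1, 1, 0, 1)

Repeated division by 2 gives the digits low-to-high: 2933 = 1 + 1·2^2 + 1·2^4 + 1·2^5 + 1·2^6 + 1·2^8 + 1·2^9 + 1·2^11. Digit sequence: (1, 0, 1, 0, 1, 1, 1, 0, 1, 1, 0, 1).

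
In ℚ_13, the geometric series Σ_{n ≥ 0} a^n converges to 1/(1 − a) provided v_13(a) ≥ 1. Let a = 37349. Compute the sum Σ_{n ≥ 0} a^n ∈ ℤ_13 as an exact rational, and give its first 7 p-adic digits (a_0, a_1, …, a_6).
Σ a^n = 1/(1 − a) = -1/37348;  first 7 digits = (1, 0, 0, 4, 1, 0, 3)

v_13(a) = 3 ≥ 1, so the series converges in ℤ_13 to 1/(1 − a) = 1/(1 − 37349) = -1/37348. Expand this rational in ℤ_13: compute digits iteratively via d_i = x_i mod 13, x_{i+1} = (x_i − d_i)/13. The first 7 digits are (1, 0, 0, 4, 1, 0, 3).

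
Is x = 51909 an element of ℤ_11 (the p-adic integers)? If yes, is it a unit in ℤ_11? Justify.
x ∈ ℤ_11 but not a unit; v_11(x) = 3 > 0

ℤ_11 = {x ∈ ℚ_11 : v_11(x) ≥ 0} and ℤ_11^× = {x ∈ ℤ_11 : v_11(x) = 0}. Here v_11(51909) = v_11(num) − v_11(den) = 3; compare against these criteria.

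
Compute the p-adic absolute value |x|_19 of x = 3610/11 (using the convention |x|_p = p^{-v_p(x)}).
|3610/11|_19 = 1/361

Step 1 — compute v_19(x) by factoring powers of 19 out of the numerator and denominator: v_19(3610/11) = 2. Step 2 — apply |x|_p = p^{-v_p(x)} = 19^{-2} = 1/361.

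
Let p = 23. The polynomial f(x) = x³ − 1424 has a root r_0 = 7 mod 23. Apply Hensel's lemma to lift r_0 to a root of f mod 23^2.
r_1 = 421 (mod 529)

Hensel: r_{i+1} = r_i − f(r_i)/f′(r_i) mod 23^{i+2}, where f′(x) = 3x². Iterate:
  r_0 = 7 (mod 23)
  r_1 = 421 (mod 529)
Final: r = 421 with f(r) ≡ 0 mod 23^2.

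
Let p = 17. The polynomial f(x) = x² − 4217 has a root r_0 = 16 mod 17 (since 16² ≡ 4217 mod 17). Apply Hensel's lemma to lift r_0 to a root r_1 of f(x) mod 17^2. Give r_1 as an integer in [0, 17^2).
r_1 = 203 (mod 289)

Hensel's recurrence: r_{i+1} = r_i − f(r_i)·(f′(r_i))^{-1} mod 17^{i+2}, with f′(x) = 2x. Iterate:
  r_0 = 16 (mod 17)
  r_1 = 203 (mod 289)
Final: r_1 = 203, and one checks f(r_1) ≡ 0 mod 17^2.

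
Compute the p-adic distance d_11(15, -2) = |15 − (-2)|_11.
d_11(15, -2) = 1

Step 1 — x − y = 15 − (-2) = 17. Step 2 — v_11(17) = 0 (factor: 17 = (11^0 · 17); the sign does not affect v_p). Step 3 — |x − y|_11 = 11^{0} = 1.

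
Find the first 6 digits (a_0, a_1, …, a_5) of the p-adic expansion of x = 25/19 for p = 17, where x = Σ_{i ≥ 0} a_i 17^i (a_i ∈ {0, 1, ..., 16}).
(a_0, …, a_5) = (4, 7, 13, 1, 16, 8)

v_17(25/19) = 0 (numerator and denominator both coprime to 17), so x ∈ ℤ_17^×. Compute digits iteratively via a_i = x_i mod 17, x_{i+1} = (x_i − a_i)/17, with x_0 = x:
  x_0 = 25/19;  a_0 = 4;  x_1 = (x_0 − 4)/17 = -3/19
  x_1 = -3/19;  a_1 = 7;  x_2 = (x_1 − 7)/17 = -8/19
  x_2 = -8/19;  a_2 = 13;  x_3 = (x_2 − 13)/17 = -15/19
  x_3 = -15/19;  a_3 = 1;  x_4 = (x_3 − 1)/17 = -2/19
  x_4 = -2/19;  a_4 = 16;  x_5 = (x_4 − 16)/17 = -18/19
  x_5 = -18/19;  a_5 = 8;  x_6 = (x_5 − 8)/17 = -10/19
Digits: (4, 7, 13, 1, 16, 8).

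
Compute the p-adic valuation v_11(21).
v_11(21) = 0

v_11(n) is the largest exponent k such that 11^k divides n. Factor out: 21 = 11^0 · 21. (Sign doesn't affect v_p.) So v_11(21) = 0.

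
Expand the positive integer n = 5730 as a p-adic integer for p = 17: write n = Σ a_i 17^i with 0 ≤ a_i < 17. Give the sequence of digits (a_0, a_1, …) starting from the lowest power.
(a_0, a_1, …) = (1, 14, 2, 1)

Repeated division by 17 gives the digits low-to-high: 5730 = 1 + 14·17^1 + 2·17^2 + 1·17^3. Digit sequence: (1, 14, 2, 1).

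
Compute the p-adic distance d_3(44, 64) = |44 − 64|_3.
d_3(44, 64) = 1

Step 1 — x − y = 44 − 64 = -20. Step 2 — v_3(-20) = 0 (factor: -20 = −(3^0 · 20); the sign does not affect v_p). Step 3 — |x − y|_3 = 3^{0} = 1.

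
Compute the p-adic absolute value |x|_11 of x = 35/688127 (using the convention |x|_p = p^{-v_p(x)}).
|35/688127|_11 = 14641

Step 1 — compute v_11(x) by factoring powers of 11 out of the numerator and denominator: v_11(35/688127) = -4. Step 2 — apply |x|_p = p^{-v_p(x)} = 11^{4} = 14641.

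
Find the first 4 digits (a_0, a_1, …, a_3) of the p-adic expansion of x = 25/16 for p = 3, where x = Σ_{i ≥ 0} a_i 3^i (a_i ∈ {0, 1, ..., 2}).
(a_0, …, a_3) = (1, 0, 1, 1)

v_3(25/16) = 0 (numerator and denominator both coprime to 3), so x ∈ ℤ_3^×. Compute digits iteratively via a_i = x_i mod 3, x_{i+1} = (x_i − a_i)/3, with x_0 = x:
  x_0 = 25/16;  a_0 = 1;  x_1 = (x_0 − 1)/3 = 3/16
  x_1 = 3/16;  a_1 = 0;  x_2 = (x_1 − 0)/3 = 1/16
  x_2 = 1/16;  a_2 = 1;  x_3 = (x_2 − 1)/3 = -5/16
  x_3 = -5/16;  a_3 = 1;  x_4 = (x_3 − 1)/3 = -7/16
Digits: (1, 0, 1, 1).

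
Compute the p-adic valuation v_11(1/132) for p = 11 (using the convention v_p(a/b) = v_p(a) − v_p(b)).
v_11(1/132) = -1

Factor powers of 11 from the numerator and denominator of the reduced fraction: 1 = 11^0 · 1 and 132 = 11^1 · 12. Apply v_p(a/b) = v_p(a) − v_p(b): v_11(1/132) = 0 − 1 = -1.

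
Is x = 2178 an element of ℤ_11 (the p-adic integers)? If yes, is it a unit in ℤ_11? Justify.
x ∈ ℤ_11 but not a unit; v_11(x) = 2 > 0

ℤ_11 = {x ∈ ℚ_11 : v_11(x) ≥ 0} and ℤ_11^× = {x ∈ ℤ_11 : v_11(x) = 0}. Here v_11(2178) = v_11(num) − v_11(den) = 2; compare against these criteria.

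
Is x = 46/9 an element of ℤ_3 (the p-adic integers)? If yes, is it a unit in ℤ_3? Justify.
x ∉ ℤ_3 (v_3(x) = -2 < 0)

ℤ_3 = {x ∈ ℚ_3 : v_3(x) ≥ 0} and ℤ_3^× = {x ∈ ℤ_3 : v_3(x) = 0}. Here v_3(46/9) = v_3(num) − v_3(den) = -2; compare against these criteria.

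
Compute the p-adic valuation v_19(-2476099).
v_19(-2476099) = 5

v_19(n) is the largest exponent k such that 19^k divides n. Factor out: -2476099 = -19^5 · 1. (Sign doesn't affect v_p.) So v_19(-2476099) = 5.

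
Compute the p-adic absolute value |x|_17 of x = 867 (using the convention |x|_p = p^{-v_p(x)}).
|867|_17 = 1/289

Step 1 — compute v_17(x) by factoring powers of 17 out of the numerator and denominator: v_17(867) = 2. Step 2 — apply |x|_p = p^{-v_p(x)} = 17^{-2} = 1/289.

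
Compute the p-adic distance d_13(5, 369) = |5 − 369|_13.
d_13(5, 369) = 1/13

Step 1 — x − y = 5 − 369 = -364. Step 2 — v_13(-364) = 1 (factor: -364 = −(13^1 · 28); the sign does not affect v_p). Step 3 — |x − y|_13 = 13^{-1} = 1/13.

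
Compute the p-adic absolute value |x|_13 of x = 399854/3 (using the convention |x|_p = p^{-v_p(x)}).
|399854/3|_13 = 1/28561

Step 1 — compute v_13(x) by factoring powers of 13 out of the numerator and denominator: v_13(399854/3) = 4. Step 2 — apply |x|_p = p^{-v_p(x)} = 13^{-4} = 1/28561.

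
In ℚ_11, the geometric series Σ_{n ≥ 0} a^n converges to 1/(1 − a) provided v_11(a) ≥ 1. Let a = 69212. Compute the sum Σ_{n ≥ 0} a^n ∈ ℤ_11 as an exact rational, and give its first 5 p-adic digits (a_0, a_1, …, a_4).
Σ a^n = 1/(1 − a) = -1/69211;  first 5 digits = (1, 0, 0, 8, 4)

v_11(a) = 3 ≥ 1, so the series converges in ℤ_11 to 1/(1 − a) = 1/(1 − 69212) = -1/69211. Expand this rational in ℤ_11: compute digits iteratively via d_i = x_i mod 11, x_{i+1} = (x_i − d_i)/11. The first 5 digits are (1, 0, 0, 8, 4).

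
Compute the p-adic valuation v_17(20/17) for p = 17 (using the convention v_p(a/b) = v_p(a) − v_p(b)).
v_17(20/17) = -1

Factor powers of 17 from the numerator and denominator of the reduced fraction: 20 = 17^0 · 20 and 17 = 17^1 · 1. Apply v_p(a/b) = v_p(a) − v_p(b): v_17(20/17) = 0 − 1 = -1.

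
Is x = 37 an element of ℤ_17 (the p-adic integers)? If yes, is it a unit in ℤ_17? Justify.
x ∈ ℤ_17^× (unit); v_17(x) = 0

ℤ_17 = {x ∈ ℚ_17 : v_17(x) ≥ 0} and ℤ_17^× = {x ∈ ℤ_17 : v_17(x) = 0}. Here v_17(37) = v_17(num) − v_17(den) = 0; compare against these criteria.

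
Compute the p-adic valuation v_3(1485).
v_3(1485) = 3

v_3(n) is the largest exponent k such that 3^k divides n. Factor out: 1485 = 3^3 · 55. (Sign doesn't affect v_p.) So v_3(1485) = 3.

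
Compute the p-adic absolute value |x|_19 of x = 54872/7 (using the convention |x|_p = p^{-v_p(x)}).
|54872/7|_19 = 1/6859

Step 1 — compute v_19(x) by factoring powers of 19 out of the numerator and denominator: v_19(54872/7) = 3. Step 2 — apply |x|_p = p^{-v_p(x)} = 19^{-3} = 1/6859.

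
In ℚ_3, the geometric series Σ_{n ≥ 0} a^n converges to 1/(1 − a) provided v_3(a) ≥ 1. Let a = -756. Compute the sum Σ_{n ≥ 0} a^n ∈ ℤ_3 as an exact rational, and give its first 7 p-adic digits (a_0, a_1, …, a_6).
Σ a^n = 1/(1 − a) = 1/757;  first 7 digits = (1, 0, 0, 2, 2, 2, 2)

v_3(a) = 3 ≥ 1, so the series converges in ℤ_3 to 1/(1 − a) = 1/(1 − (-756)) = 1/757. Expand this rational in ℤ_3: compute digits iteratively via d_i = x_i mod 3, x_{i+1} = (x_i − d_i)/3. The first 7 digits are (1, 0, 0, 2, 2, 2, 2).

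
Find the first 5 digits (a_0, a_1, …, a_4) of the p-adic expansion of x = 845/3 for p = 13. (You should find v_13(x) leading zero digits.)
(a_0, …, a_4) = (0, 0, 6, 4, 4)

v_13(845/3) = 2, so a_0 = ... = a_1 = 0. Factor out: x = 13^2 · u with u = 5/3 a unit in ℤ_13. Expand u iteratively via a_{v+i} = u_i mod 13, u_{i+1} = (u_i − a_{v+i})/13:
  u_0 = 5/3;  a_2 = 6;  u_1 = (u_0 − 6)/13 = -1/3
  u_1 = -1/3;  a_3 = 4;  u_2 = (u_1 − 4)/13 = -1/3
  u_2 = -1/3;  a_4 = 4;  u_3 = (u_2 − 4)/13 = -1/3
Digits: (0, 0, 6, 4, 4).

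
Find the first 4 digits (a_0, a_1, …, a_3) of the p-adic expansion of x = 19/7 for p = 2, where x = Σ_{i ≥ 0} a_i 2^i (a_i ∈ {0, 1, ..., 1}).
(a_0, …, a_3) = (1, 0, 1, 0)

v_2(19/7) = 0 (numerator and denominator both coprime to 2), so x ∈ ℤ_2^×. Compute digits iteratively via a_i = x_i mod 2, x_{i+1} = (x_i − a_i)/2, with x_0 = x:
  x_0 = 19/7;  a_0 = 1;  x_1 = (x_0 − 1)/2 = 6/7
  x_1 = 6/7;  a_1 = 0;  x_2 = (x_1 − 0)/2 = 3/7
  x_2 = 3/7;  a_2 = 1;  x_3 = (x_2 − 1)/2 = -2/7
  x_3 = -2/7;  a_3 = 0;  x_4 = (x_3 − 0)/2 = -1/7
Digits: (1, 0, 1, 0).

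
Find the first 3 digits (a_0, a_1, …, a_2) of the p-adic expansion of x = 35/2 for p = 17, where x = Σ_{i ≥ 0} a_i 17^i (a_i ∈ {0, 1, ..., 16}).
(a_0, …, a_2) = (9, 9, 8)

v_17(35/2) = 0 (numerator and denominator both coprime to 17), so x ∈ ℤ_17^×. Compute digits iteratively via a_i = x_i mod 17, x_{i+1} = (x_i − a_i)/17, with x_0 = x:
  x_0 = 35/2;  a_0 = 9;  x_1 = (x_0 − 9)/17 = 1/2
  x_1 = 1/2;  a_1 = 9;  x_2 = (x_1 − 9)/17 = -1/2
  x_2 = -1/2;  a_2 = 8;  x_3 = (x_2 − 8)/17 = -1/2
Digits: (9, 9, 8).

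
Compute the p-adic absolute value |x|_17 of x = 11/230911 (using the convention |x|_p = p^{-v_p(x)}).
|11/230911|_17 = 4913

Step 1 — compute v_17(x) by factoring powers of 17 out of the numerator and denominator: v_17(11/230911) = -3. Step 2 — apply |x|_p = p^{-v_p(x)} = 17^{3} = 4913.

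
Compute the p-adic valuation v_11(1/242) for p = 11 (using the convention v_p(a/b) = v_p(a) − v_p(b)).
v_11(1/242) = -2

Factor powers of 11 from the numerator and denominator of the reduced fraction: 1 = 11^0 · 1 and 242 = 11^2 · 2. Apply v_p(a/b) = v_p(a) − v_p(b): v_11(1/242) = 0 − 2 = -2.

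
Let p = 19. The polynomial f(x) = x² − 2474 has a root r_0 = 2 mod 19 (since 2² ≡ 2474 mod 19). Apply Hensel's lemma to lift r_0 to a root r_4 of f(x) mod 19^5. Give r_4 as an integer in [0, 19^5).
r_4 = 228952 (mod 2476099)

Hensel's recurrence: r_{i+1} = r_i − f(r_i)·(f′(r_i))^{-1} mod 19^{i+2}, with f′(x) = 2x. Iterate:
  r_0 = 2 (mod 19)
  r_1 = 78 (mod 361)
  r_2 = 2605 (mod 6859)
  r_3 = 98631 (mod 130321)
  r_4 = 228952 (mod 2476099)
Final: r_4 = 228952, and one checks f(r_4) ≡ 0 mod 19^5.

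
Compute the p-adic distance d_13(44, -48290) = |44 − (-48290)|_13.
d_13(44, -48290) = 1/2197

Step 1 — x − y = 44 − (-48290) = 48334. Step 2 — v_13(48334) = 3 (factor: 48334 = (13^3 · 22); the sign does not affect v_p). Step 3 — |x − y|_13 = 13^{-3} = 1/2197.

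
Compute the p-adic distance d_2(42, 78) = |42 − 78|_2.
d_2(42, 78) = 1/4

Step 1 — x − y = 42 − 78 = -36. Step 2 — v_2(-36) = 2 (factor: -36 = −(2^2 · 9); the sign does not affect v_p). Step 3 — |x − y|_2 = 2^{-2} = 1/4.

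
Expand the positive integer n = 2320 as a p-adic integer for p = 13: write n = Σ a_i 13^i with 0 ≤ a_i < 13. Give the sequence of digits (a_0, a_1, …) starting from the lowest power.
(a_0, a_1, …) = (6, 9, 0, 1)

Repeated division by 13 gives the digits low-to-high: 2320 = 6 + 9·13^1 + 1·13^3. Digit sequence: (6, 9, 0, 1).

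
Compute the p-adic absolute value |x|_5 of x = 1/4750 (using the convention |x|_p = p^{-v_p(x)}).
|1/4750|_5 = 125

Step 1 — compute v_5(x) by factoring powers of 5 out of the numerator and denominator: v_5(1/4750) = -3. Step 2 — apply |x|_p = p^{-v_p(x)} = 5^{3} = 125.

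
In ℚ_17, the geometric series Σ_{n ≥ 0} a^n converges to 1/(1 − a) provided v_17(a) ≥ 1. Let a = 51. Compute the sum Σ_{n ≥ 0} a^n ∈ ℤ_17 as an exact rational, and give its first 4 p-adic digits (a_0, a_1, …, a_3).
Σ a^n = 1/(1 − a) = -1/50;  first 4 digits = (1, 3, 9, 10)

v_17(a) = 1 ≥ 1, so the series converges in ℤ_17 to 1/(1 − a) = 1/(1 − 51) = -1/50. Expand this rational in ℤ_17: compute digits iteratively via d_i = x_i mod 17, x_{i+1} = (x_i − d_i)/17. The first 4 digits are (1, 3, 9, 10).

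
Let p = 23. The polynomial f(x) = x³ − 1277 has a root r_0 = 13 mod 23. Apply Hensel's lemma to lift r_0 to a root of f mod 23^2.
r_1 = 151 (mod 529)

Hensel: r_{i+1} = r_i − f(r_i)/f′(r_i) mod 23^{i+2}, where f′(x) = 3x². Iterate:
  r_0 = 13 (mod 23)
  r_1 = 151 (mod 529)
Final: r = 151 with f(r) ≡ 0 mod 23^2.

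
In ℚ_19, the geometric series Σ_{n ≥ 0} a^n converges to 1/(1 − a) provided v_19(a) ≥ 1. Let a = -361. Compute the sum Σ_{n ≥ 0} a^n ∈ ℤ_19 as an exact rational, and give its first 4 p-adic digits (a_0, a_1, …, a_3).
Σ a^n = 1/(1 − a) = 1/362;  first 4 digits = (1, 0, 18, 18)

v_19(a) = 2 ≥ 1, so the series converges in ℤ_19 to 1/(1 − a) = 1/(1 − (-361)) = 1/362. Expand this rational in ℤ_19: compute digits iteratively via d_i = x_i mod 19, x_{i+1} = (x_i − d_i)/19. The first 4 digits are (1, 0, 18, 18).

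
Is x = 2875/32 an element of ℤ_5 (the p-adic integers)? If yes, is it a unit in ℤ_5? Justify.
x ∈ ℤ_5 but not a unit; v_5(x) = 3 > 0

ℤ_5 = {x ∈ ℚ_5 : v_5(x) ≥ 0} and ℤ_5^× = {x ∈ ℤ_5 : v_5(x) = 0}. Here v_5(2875/32) = v_5(num) − v_5(den) = 3; compare against these criteria.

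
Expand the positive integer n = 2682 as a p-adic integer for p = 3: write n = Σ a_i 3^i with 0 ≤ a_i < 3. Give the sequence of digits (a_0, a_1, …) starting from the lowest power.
(a_0, a_1, …) = (0, 0, 1, 0, 0, 2, 0, 1)

Repeated division by 3 gives the digits low-to-high: 2682 = 1·3^2 + 2·3^5 + 1·3^7. Digit sequence: (0, 0, 1, 0, 0, 2, 0, 1).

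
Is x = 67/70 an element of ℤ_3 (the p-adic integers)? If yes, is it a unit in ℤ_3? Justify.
x ∈ ℤ_3^× (unit); v_3(x) = 0

ℤ_3 = {x ∈ ℚ_3 : v_3(x) ≥ 0} and ℤ_3^× = {x ∈ ℤ_3 : v_3(x) = 0}. Here v_3(67/70) = v_3(num) − v_3(den) = 0; compare against these criteria.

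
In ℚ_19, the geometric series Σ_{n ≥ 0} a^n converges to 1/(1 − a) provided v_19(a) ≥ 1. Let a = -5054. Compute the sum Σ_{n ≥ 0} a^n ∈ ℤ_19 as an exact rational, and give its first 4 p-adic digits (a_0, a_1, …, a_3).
Σ a^n = 1/(1 − a) = 1/5055;  first 4 digits = (1, 0, 5, 18)

v_19(a) = 2 ≥ 1, so the series converges in ℤ_19 to 1/(1 − a) = 1/(1 − (-5054)) = 1/5055. Expand this rational in ℤ_19: compute digits iteratively via d_i = x_i mod 19, x_{i+1} = (x_i − d_i)/19. The first 4 digits are (1, 0, 5, 18).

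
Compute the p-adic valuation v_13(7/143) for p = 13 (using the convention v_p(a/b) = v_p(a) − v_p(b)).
v_13(7/143) = -1

Factor powers of 13 from the numerator and denominator of the reduced fraction: 7 = 13^0 · 7 and 143 = 13^1 · 11. Apply v_p(a/b) = v_p(a) − v_p(b): v_13(7/143) = 0 − 1 = -1.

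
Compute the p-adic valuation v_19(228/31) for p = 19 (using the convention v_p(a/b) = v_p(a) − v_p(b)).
v_19(228/31) = 1

Factor powers of 19 from the numerator and denominator of the reduced fraction: 228 = 19^1 · 12 and 31 = 19^0 · 31. Apply v_p(a/b) = v_p(a) − v_p(b): v_19(228/31) = 1 − 0 = 1.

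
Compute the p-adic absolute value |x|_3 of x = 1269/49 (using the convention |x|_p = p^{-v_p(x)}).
|1269/49|_3 = 1/27

Step 1 — compute v_3(x) by factoring powers of 3 out of the numerator and denominator: v_3(1269/49) = 3. Step 2 — apply |x|_p = p^{-v_p(x)} = 3^{-3} = 1/27.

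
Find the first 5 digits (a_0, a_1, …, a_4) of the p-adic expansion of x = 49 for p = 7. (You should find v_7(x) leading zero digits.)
(a_0, …, a_4) = (0, 0, 1, 0, 0)

v_7(49) = 2, so a_0 = ... = a_1 = 0. Factor out: x = 7^2 · u with u = 1 a unit in ℤ_7. Expand u iteratively via a_{v+i} = u_i mod 7, u_{i+1} = (u_i − a_{v+i})/7:
  u_0 = 1;  a_2 = 1;  u_1 = (u_0 − 1)/7 = 0
  u_1 = 0;  a_3 = 0;  u_2 = (u_1 − 0)/7 = 0
  u_2 = 0;  a_4 = 0;  u_3 = (u_2 − 0)/7 = 0
Digits: (0, 0, 1, 0, 0).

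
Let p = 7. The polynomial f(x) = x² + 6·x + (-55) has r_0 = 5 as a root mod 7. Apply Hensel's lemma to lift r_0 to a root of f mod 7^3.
r_2 = 5 (mod 343)

Hensel: r_{i+1} = r_i − f(r_i)·(f′(r_i))^{-1} mod 7^{i+2}, f′(x) = 2x + 6. Iterate:
  r_0 = 5 (mod 7)
  r_1 = 5 (mod 49)
  r_2 = 5 (mod 343)
Final: r = 5 satisfies f(r) ≡ 0 mod 7^3.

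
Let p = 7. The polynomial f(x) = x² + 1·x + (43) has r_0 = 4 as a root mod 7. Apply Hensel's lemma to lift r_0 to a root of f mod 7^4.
r_3 = 487 (mod 2401)

Hensel: r_{i+1} = r_i − f(r_i)·(f′(r_i))^{-1} mod 7^{i+2}, f′(x) = 2x + 1. Iterate:
  r_0 = 4 (mod 7)
  r_1 = 46 (mod 49)
  r_2 = 144 (mod 343)
  r_3 = 487 (mod 2401)
Final: r = 487 satisfies f(r) ≡ 0 mod 7^4.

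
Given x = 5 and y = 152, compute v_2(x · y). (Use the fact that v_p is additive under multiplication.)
v_2(760) = 3

v_p(x) = 0 (factor: 5 = 2^0 · 5); v_p(y) = 3 (factor: 152 = 2^3 · 19). Additivity: v_p(xy) = v_p(x) + v_p(y) = 0 + 3 = 3. (Direct check: xy = 760 = 2^3 · (95).)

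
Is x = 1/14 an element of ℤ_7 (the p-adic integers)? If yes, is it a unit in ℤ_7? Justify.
x ∉ ℤ_7 (v_7(x) = -1 < 0)

ℤ_7 = {x ∈ ℚ_7 : v_7(x) ≥ 0} and ℤ_7^× = {x ∈ ℤ_7 : v_7(x) = 0}. Here v_7(1/14) = v_7(num) − v_7(den) = -1; compare against these criteria.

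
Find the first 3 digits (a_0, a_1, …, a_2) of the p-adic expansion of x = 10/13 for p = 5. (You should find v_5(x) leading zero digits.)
(a_0, …, a_2) = (0, 4, 0)

v_5(10/13) = 1, so a_0 = ... = a_0 = 0. Factor out: x = 5^1 · u with u = 2/13 a unit in ℤ_5. Expand u iteratively via a_{v+i} = u_i mod 5, u_{i+1} = (u_i − a_{v+i})/5:
  u_0 = 2/13;  a_1 = 4;  u_1 = (u_0 − 4)/5 = -10/13
  u_1 = -10/13;  a_2 = 0;  u_2 = (u_1 − 0)/5 = -2/13
Digits: (0, 4, 0).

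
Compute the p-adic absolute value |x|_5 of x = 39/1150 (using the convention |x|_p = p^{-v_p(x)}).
|39/1150|_5 = 25

Step 1 — compute v_5(x) by factoring powers of 5 out of the numerator and denominator: v_5(39/1150) = -2. Step 2 — apply |x|_p = p^{-v_p(x)} = 5^{2} = 25.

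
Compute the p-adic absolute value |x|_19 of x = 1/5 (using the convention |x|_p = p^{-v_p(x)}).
|1/5|_19 = 1

Step 1 — compute v_19(x) by factoring powers of 19 out of the numerator and denominator: v_19(1/5) = 0. Step 2 — apply |x|_p = p^{-v_p(x)} = 19^{0} = 1.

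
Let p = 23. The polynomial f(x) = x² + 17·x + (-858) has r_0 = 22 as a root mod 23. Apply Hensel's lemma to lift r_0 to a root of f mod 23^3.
r_2 = 22 (mod 12167)

Hensel: r_{i+1} = r_i − f(r_i)·(f′(r_i))^{-1} mod 23^{i+2}, f′(x) = 2x + 17. Iterate:
  r_0 = 22 (mod 23)
  r_1 = 22 (mod 529)
  r_2 = 22 (mod 12167)
Final: r = 22 satisfies f(r) ≡ 0 mod 23^3.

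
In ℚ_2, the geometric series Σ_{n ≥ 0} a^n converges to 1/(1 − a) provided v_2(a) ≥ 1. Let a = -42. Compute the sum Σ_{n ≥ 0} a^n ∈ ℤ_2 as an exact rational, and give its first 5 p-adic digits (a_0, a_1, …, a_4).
Σ a^n = 1/(1 − a) = 1/43;  first 5 digits = (1, 1, 0, 0, 0)

v_2(a) = 1 ≥ 1, so the series converges in ℤ_2 to 1/(1 − a) = 1/(1 − (-42)) = 1/43. Expand this rational in ℤ_2: compute digits iteratively via d_i = x_i mod 2, x_{i+1} = (x_i − d_i)/2. The first 5 digits are (1, 1, 0, 0, 0).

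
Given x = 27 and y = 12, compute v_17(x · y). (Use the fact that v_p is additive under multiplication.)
v_17(324) = 0

v_p(x) = 0 (factor: 27 = 17^0 · 27); v_p(y) = 0 (factor: 12 = 17^0 · 12). Additivity: v_p(xy) = v_p(x) + v_p(y) = 0 + 0 = 0. (Direct check: xy = 324 = 17^0 · (324).)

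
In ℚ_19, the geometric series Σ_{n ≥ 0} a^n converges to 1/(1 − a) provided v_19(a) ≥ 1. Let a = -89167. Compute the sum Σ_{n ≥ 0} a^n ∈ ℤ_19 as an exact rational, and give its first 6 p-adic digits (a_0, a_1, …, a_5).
Σ a^n = 1/(1 − a) = 1/89168;  first 6 digits = (1, 0, 0, 6, 18, 18)

v_19(a) = 3 ≥ 1, so the series converges in ℤ_19 to 1/(1 − a) = 1/(1 − (-89167)) = 1/89168. Expand this rational in ℤ_19: compute digits iteratively via d_i = x_i mod 19, x_{i+1} = (x_i − d_i)/19. The first 6 digits are (1, 0, 0, 6, 18, 18).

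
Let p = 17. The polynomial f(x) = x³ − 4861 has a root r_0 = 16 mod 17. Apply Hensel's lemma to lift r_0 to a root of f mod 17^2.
r_1 = 271 (mod 289)

Hensel: r_{i+1} = r_i − f(r_i)/f′(r_i) mod 17^{i+2}, where f′(x) = 3x². Iterate:
  r_0 = 16 (mod 17)
  r_1 = 271 (mod 289)
Final: r = 271 with f(r) ≡ 0 mod 17^2.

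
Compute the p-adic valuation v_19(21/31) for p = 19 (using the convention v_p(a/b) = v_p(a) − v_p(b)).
v_19(21/31) = 0

Factor powers of 19 from the numerator and denominator of the reduced fraction: 21 = 19^0 · 21 and 31 = 19^0 · 31. Apply v_p(a/b) = v_p(a) − v_p(b): v_19(21/31) = 0 − 0 = 0.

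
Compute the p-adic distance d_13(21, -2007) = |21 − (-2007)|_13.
d_13(21, -2007) = 1/169

Step 1 — x − y = 21 − (-2007) = 2028. Step 2 — v_13(2028) = 2 (factor: 2028 = (13^2 · 12); the sign does not affect v_p). Step 3 — |x − y|_13 = 13^{-2} = 1/169.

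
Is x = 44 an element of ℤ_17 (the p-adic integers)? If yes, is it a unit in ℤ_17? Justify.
x ∈ ℤ_17^× (unit); v_17(x) = 0

ℤ_17 = {x ∈ ℚ_17 : v_17(x) ≥ 0} and ℤ_17^× = {x ∈ ℤ_17 : v_17(x) = 0}. Here v_17(44) = v_17(num) − v_17(den) = 0; compare against these criteria.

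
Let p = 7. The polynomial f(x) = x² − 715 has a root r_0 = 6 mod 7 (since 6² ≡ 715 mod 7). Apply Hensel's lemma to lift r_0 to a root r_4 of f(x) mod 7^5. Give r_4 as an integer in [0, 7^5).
r_4 = 10373 (mod 16807)

Hensel's recurrence: r_{i+1} = r_i − f(r_i)·(f′(r_i))^{-1} mod 7^{i+2}, with f′(x) = 2x. Iterate:
  r_0 = 6 (mod 7)
  r_1 = 34 (mod 49)
  r_2 = 83 (mod 343)
  r_3 = 769 (mod 2401)
  r_4 = 10373 (mod 16807)
Final: r_4 = 10373, and one checks f(r_4) ≡ 0 mod 7^5.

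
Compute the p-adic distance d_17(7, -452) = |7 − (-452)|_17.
d_17(7, -452) = 1/17

Step 1 — x − y = 7 − (-452) = 459. Step 2 — v_17(459) = 1 (factor: 459 = (17^1 · 27); the sign does not affect v_p). Step 3 — |x − y|_17 = 17^{-1} = 1/17.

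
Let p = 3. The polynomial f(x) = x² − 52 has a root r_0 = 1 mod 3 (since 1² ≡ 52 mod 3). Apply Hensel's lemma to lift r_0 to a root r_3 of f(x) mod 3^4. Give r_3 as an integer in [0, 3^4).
r_3 = 49 (mod 81)

Hensel's recurrence: r_{i+1} = r_i − f(r_i)·(f′(r_i))^{-1} mod 3^{i+2}, with f′(x) = 2x. Iterate:
  r_0 = 1 (mod 3)
  r_1 = 4 (mod 9)
  r_2 = 22 (mod 27)
  r_3 = 49 (mod 81)
Final: r_3 = 49, and one checks f(r_3) ≡ 0 mod 3^4.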